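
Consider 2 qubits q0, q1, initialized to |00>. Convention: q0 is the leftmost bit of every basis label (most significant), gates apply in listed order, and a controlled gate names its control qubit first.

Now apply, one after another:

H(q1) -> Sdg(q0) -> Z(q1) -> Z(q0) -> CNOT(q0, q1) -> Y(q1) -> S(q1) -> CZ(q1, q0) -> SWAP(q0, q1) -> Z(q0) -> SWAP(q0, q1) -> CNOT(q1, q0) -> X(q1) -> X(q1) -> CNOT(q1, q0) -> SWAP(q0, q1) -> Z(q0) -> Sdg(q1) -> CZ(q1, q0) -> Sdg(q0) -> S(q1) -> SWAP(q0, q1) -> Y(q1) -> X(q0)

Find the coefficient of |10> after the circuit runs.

The final state's coefficient on |10> equals sqrt(2)/2. Key observation: gates 10-17 undo each other exactly, leaving only the rest of the circuit to track.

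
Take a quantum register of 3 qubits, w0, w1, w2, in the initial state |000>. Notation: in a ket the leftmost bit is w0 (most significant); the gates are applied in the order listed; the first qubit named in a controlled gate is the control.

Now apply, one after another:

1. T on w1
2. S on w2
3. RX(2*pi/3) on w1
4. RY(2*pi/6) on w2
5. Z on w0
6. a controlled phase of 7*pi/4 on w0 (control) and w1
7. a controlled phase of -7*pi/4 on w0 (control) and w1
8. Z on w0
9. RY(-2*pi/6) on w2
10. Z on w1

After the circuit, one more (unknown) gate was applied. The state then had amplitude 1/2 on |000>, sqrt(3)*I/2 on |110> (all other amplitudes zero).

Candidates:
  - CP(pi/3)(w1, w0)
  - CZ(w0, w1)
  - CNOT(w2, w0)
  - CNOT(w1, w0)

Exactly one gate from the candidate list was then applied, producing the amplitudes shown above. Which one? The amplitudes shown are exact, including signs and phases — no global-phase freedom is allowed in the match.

The unique candidate consistent with the amplitudes is CNOT(w1, w0). Key observation: steps 4-9 multiply out to the identity, so the circuit reduces to the remaining gates.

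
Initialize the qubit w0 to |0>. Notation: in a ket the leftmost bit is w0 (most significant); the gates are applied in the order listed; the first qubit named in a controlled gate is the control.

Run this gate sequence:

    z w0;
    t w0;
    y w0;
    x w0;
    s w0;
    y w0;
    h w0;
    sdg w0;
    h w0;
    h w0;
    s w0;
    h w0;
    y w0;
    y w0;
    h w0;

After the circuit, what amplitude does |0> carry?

|0> carries amplitude -sqrt(2)/2 in the final state. Key observation: the block from step 6 through step 13 cancels to the identity and can be dropped.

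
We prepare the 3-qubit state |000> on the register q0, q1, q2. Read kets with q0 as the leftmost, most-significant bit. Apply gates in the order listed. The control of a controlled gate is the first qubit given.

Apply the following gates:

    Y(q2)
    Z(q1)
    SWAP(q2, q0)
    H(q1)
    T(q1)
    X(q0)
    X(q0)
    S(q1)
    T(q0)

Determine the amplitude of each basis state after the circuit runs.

After the circuit, the state carries amplitude sqrt(2)*exp(3*I*pi/4)/2 on |100>, -sqrt(2)*I/2 on |110>, and 0 on every other basis state. Key observation: the block from step 6 through step 7 cancels to the identity and can be dropped.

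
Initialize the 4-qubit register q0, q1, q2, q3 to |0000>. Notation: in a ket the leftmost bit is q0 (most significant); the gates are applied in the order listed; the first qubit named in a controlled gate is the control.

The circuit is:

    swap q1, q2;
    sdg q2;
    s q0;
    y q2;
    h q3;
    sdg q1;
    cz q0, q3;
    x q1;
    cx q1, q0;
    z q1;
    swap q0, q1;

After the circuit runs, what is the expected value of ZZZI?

The expectation value of ZZZI is -1.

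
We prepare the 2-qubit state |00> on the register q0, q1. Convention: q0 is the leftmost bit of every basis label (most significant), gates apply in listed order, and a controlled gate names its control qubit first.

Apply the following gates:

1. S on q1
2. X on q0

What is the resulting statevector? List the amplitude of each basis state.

The final amplitudes are 1 on |10>, and 0 on every other basis state.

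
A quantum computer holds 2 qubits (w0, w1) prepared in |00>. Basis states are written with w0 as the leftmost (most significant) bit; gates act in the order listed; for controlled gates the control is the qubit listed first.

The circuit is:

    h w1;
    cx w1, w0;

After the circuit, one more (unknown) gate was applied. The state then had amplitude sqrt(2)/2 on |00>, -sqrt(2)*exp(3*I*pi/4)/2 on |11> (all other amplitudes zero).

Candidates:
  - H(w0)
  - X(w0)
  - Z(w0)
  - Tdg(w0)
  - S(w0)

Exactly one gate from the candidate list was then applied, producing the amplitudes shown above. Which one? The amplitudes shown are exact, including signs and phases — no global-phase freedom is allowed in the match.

It was Tdg(w0) that produced the state shown.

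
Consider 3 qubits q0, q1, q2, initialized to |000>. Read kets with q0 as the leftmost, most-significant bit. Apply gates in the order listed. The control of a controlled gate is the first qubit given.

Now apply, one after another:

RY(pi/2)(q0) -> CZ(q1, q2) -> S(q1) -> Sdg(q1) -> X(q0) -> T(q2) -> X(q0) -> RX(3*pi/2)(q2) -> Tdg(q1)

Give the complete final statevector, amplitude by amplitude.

The resulting statevector has amplitude -1/2 on |000>, -I/2 on |001>, 0 on |010>, 0 on |011>, -1/2 on |100>, -I/2 on |101>, 0 on |110>, 0 on |111>.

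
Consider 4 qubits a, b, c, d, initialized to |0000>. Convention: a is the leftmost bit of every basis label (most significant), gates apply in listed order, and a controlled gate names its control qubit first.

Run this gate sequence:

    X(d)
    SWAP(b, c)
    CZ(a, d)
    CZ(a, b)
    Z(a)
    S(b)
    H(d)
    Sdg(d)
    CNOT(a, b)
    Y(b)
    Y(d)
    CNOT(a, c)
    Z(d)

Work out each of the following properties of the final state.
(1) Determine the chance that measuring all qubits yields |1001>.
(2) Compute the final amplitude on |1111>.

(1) A full measurement returns |1001> with probability 0.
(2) The amplitude on |1111> is 0.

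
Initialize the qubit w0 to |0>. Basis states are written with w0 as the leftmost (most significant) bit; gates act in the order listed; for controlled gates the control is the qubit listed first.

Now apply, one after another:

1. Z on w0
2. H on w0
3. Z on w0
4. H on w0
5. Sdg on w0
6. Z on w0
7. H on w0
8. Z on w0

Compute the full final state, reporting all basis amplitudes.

After the circuit, the state carries amplitude sqrt(2)*I/2 on |0>, sqrt(2)*I/2 on |1>.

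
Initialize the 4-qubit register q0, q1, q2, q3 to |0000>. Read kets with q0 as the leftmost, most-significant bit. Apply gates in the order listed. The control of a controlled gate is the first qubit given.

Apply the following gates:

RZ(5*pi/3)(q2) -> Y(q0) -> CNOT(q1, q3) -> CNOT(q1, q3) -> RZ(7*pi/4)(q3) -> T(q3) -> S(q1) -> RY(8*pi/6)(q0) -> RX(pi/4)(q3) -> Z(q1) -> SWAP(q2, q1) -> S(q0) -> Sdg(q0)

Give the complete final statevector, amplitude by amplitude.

After the circuit, the state carries amplitude -sqrt(3*sqrt(2) + 6)*exp(19*I*pi/24)/4 on |0000>, -sqrt(6 - 3*sqrt(2))*exp(7*I*pi/24)/4 on |0001>, -sqrt(sqrt(2) + 2)*exp(19*I*pi/24)/4 on |1000>, -sqrt(2 - sqrt(2))*exp(7*I*pi/24)/4 on |1001>, and 0 on every other basis state. Key observation: the block from step 3 through step 4 cancels to the identity and can be dropped.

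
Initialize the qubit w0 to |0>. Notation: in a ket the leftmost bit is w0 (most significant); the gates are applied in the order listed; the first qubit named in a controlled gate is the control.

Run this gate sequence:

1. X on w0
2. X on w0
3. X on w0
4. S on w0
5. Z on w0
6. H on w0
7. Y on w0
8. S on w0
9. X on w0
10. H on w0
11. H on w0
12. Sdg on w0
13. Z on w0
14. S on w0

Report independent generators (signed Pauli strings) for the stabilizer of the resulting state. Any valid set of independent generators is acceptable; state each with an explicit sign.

The stabilizer group can be generated by +Y, among other valid generating sets.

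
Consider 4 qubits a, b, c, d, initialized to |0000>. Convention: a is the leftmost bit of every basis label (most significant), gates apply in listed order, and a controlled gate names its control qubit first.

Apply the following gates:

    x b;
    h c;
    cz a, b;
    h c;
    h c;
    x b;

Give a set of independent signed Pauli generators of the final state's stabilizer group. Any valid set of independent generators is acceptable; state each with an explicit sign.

One valid set of independent stabilizer generators is +IIXI, +ZIII, +IZII, +IIIZ (any independent generating set of the same group is equally correct).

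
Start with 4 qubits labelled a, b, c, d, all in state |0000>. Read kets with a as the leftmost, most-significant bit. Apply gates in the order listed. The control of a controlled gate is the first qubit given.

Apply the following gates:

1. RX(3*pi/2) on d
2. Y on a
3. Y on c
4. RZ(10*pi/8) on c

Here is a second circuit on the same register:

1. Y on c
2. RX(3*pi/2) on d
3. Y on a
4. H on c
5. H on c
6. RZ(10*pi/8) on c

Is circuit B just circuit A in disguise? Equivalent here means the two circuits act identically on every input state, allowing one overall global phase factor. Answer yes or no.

Yes: on every input state the two circuits agree up to one overall phase factor.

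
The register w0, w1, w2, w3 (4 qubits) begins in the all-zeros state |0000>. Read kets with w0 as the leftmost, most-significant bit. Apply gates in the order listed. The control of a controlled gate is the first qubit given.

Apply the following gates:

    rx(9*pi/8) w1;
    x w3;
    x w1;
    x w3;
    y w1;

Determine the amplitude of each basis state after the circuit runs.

After the circuit, the state carries amplitude I*sin(pi/16) on |0000>, sin(7*pi/16) on |0100>, and 0 on every other basis state.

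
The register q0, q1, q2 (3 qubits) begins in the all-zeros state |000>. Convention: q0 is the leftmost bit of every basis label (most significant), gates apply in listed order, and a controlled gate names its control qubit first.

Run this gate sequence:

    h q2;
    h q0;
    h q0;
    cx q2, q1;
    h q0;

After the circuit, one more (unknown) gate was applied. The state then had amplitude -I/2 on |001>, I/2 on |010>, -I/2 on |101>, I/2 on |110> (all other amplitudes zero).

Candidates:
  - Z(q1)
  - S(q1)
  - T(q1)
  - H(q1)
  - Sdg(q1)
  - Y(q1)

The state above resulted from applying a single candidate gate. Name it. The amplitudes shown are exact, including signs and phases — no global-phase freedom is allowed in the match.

The applied gate was Y(q1). Key observation: the block from step 2 through step 3 cancels to the identity and can be dropped.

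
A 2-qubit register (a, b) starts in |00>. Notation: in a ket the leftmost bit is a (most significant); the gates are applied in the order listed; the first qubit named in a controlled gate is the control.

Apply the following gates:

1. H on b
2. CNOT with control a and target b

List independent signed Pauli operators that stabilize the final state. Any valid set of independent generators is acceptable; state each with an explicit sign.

The final state is stabilized by the group generated by +IX, +ZI; other independent generating sets are equally valid.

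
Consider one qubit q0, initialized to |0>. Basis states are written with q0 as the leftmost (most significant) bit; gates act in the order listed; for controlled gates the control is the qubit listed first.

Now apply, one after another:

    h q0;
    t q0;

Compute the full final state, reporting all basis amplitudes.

The resulting statevector has amplitude sqrt(2)/2 on |0>, sqrt(2)*exp(I*pi/4)/2 on |1>.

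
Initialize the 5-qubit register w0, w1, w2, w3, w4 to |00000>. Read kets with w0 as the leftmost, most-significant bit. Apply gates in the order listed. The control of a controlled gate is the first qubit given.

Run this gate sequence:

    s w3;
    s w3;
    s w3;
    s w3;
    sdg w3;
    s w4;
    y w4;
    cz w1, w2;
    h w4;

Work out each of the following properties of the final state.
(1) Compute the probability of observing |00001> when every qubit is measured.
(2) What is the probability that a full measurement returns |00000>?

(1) Outcome |00001> occurs with probability 1/2. Key observation: steps 1-4 multiply out to the identity, so the circuit reduces to the remaining gates.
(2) The probability of measuring |00000> is 1/2.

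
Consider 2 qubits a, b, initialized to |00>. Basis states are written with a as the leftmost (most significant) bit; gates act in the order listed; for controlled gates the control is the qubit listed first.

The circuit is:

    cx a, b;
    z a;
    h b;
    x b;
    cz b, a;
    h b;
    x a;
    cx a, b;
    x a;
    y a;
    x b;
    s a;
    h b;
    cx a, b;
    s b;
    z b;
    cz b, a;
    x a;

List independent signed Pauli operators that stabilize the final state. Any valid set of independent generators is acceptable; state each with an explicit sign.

The stabilizer group can be generated by +IY, +ZI, among other valid generating sets.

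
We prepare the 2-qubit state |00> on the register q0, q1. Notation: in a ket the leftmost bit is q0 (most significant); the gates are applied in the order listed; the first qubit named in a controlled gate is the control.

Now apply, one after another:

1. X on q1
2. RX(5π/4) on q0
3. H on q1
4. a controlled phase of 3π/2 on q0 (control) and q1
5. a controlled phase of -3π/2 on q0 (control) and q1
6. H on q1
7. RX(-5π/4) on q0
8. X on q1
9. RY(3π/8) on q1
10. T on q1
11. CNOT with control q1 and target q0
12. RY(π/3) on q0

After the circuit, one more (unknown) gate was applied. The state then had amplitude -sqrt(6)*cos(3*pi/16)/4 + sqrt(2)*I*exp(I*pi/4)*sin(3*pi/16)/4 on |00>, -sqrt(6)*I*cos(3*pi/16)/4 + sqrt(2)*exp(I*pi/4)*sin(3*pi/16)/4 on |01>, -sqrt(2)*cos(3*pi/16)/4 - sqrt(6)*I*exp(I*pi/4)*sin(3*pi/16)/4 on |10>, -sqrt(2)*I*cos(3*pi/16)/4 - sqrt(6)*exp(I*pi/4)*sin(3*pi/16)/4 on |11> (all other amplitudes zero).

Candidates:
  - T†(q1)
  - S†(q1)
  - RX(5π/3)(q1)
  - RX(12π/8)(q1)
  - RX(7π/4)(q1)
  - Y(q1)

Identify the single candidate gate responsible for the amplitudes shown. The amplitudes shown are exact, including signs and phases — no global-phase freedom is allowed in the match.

The applied gate was RX(12π/8)(q1).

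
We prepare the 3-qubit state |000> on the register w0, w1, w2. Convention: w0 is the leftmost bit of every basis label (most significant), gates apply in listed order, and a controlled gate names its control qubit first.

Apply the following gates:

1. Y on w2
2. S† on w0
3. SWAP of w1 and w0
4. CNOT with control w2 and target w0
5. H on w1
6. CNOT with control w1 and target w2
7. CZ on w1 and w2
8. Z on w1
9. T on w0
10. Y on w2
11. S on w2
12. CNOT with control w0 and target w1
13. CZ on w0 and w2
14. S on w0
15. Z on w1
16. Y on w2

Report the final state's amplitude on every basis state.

The final amplitudes are -sqrt(2)*exp(3*I*pi/4)/2 on |100>, sqrt(2)*exp(I*pi/4)/2 on |111>, and 0 on every other basis state.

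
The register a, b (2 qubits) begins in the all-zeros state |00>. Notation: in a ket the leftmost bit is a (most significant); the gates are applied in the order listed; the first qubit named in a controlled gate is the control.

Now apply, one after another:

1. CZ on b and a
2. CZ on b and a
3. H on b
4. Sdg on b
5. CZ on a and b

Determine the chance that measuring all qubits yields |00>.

The probability of measuring |00> is 1/2. Key observation: the block from step 1 through step 2 cancels to the identity and can be dropped.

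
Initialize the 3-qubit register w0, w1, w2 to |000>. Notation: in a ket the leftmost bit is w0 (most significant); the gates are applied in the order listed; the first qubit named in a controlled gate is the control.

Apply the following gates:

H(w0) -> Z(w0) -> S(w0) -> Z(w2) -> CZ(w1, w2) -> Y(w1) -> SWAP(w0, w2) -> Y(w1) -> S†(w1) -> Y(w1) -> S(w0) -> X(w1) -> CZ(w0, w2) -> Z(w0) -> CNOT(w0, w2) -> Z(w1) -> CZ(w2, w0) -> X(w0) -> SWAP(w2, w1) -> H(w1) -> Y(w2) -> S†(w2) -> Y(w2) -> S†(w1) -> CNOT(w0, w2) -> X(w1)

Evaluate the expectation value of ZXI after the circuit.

In the final state, ZXI has expectation -1.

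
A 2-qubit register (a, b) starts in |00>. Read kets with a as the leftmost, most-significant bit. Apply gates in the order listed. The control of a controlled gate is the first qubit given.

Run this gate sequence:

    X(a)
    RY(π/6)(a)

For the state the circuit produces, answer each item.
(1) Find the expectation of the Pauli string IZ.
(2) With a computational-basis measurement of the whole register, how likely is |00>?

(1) The expectation value of IZ is 1.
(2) A full measurement returns |00> with probability 1/2 - sqrt(3)/4.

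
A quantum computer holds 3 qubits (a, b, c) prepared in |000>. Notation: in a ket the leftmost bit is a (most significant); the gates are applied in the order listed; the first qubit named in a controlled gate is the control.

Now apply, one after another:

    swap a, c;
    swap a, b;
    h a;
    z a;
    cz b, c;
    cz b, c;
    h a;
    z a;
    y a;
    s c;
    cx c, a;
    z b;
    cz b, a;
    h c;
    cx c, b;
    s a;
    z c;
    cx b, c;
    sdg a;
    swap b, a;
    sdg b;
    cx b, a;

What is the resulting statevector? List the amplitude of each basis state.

The resulting statevector has amplitude sqrt(2)*I/2 on |000>, -sqrt(2)*I/2 on |100>, and 0 on every other basis state.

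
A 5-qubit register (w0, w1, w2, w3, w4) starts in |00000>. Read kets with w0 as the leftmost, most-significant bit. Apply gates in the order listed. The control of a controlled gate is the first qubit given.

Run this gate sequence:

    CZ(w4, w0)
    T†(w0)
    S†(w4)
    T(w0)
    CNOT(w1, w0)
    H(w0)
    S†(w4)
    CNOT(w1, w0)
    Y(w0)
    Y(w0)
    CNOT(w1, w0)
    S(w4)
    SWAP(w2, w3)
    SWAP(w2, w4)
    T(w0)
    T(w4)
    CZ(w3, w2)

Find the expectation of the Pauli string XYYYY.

The observable XYYYY averages to 0.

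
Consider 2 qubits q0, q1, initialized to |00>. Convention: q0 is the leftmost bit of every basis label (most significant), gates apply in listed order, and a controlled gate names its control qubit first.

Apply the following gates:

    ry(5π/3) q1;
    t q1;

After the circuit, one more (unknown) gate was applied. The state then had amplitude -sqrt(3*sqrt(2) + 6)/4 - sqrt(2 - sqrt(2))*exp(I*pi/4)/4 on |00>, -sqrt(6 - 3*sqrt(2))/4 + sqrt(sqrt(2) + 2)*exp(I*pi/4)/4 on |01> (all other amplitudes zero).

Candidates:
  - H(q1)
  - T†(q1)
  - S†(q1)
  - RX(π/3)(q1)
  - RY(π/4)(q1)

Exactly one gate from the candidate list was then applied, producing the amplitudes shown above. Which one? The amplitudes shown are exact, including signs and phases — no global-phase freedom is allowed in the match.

The unique candidate consistent with the amplitudes is RY(π/4)(q1).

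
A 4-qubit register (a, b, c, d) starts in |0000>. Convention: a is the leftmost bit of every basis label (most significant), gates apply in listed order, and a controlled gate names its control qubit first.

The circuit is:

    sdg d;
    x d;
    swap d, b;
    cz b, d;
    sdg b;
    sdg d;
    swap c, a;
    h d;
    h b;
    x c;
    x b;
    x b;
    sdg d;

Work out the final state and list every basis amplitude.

The final amplitudes are -I/2 on |0010>, -1/2 on |0011>, I/2 on |0110>, 1/2 on |0111>, and 0 on every other basis state. Key observation: steps 11-12 multiply out to the identity, so the circuit reduces to the remaining gates.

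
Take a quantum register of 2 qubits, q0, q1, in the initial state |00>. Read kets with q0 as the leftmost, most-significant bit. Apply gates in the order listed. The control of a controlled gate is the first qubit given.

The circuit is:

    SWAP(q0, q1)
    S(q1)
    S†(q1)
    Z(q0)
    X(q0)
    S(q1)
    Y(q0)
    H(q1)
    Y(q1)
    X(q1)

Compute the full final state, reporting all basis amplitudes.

The final amplitudes are sqrt(2)/2 on |00>, -sqrt(2)/2 on |01>, 0 on |10>, 0 on |11>.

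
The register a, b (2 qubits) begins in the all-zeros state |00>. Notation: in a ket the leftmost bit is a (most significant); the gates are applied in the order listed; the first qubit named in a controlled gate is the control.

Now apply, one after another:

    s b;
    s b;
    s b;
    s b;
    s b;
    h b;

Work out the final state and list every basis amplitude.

After the circuit, the state carries amplitude sqrt(2)/2 on |00>, sqrt(2)/2 on |01>, 0 on |10>, 0 on |11>. Key observation: steps 1-4 multiply out to the identity, so the circuit reduces to the remaining gates.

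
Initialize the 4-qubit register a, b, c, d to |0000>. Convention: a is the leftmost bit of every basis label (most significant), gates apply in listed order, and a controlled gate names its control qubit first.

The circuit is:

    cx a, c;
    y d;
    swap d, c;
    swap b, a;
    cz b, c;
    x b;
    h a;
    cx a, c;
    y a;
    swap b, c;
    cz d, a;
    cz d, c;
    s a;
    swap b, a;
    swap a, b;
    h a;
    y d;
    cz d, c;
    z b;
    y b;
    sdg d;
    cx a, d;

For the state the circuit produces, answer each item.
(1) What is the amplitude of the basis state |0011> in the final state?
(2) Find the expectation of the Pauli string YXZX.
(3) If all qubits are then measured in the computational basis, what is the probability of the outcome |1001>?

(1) |0011> carries amplitude -1/2 in the final state.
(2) The expectation value of YXZX is -1.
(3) Outcome |1001> occurs with probability 0.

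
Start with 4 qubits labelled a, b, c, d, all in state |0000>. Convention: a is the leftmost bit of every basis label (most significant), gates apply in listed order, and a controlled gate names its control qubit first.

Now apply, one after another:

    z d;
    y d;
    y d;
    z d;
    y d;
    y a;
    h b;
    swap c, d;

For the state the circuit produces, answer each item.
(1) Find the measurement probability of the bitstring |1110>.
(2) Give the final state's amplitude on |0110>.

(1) The probability of measuring |1110> is 1/2. Key observation: gates 1-4 undo each other exactly, leaving only the rest of the circuit to track.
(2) The final state's coefficient on |0110> equals 0.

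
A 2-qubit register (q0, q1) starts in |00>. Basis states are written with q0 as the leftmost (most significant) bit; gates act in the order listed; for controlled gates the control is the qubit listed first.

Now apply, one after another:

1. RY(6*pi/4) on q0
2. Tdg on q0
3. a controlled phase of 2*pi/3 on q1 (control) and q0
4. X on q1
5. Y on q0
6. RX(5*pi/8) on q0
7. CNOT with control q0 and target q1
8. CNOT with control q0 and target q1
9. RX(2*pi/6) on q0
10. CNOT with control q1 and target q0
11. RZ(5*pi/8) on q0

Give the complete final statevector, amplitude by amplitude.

The resulting statevector has amplitude 0 on |00>, -sqrt(6)*I*exp(-5*I*pi/16)*cos(5*pi/16)/4 + sqrt(2)*I*exp(-5*I*pi/16)*sin(5*pi/16)/4 - sqrt(2)*exp(-9*I*pi/16)*cos(5*pi/16)/4 - sqrt(6)*exp(-9*I*pi/16)*sin(5*pi/16)/4 on |01>, 0 on |10>, -sqrt(6)*exp(5*I*pi/16)*sin(5*pi/16)/4 - sqrt(6)*I*exp(I*pi/16)*cos(5*pi/16)/4 - sqrt(2)*exp(5*I*pi/16)*cos(5*pi/16)/4 + sqrt(2)*I*exp(I*pi/16)*sin(5*pi/16)/4 on |11>. Key observation: gates 7-8 undo each other exactly, leaving only the rest of the circuit to track.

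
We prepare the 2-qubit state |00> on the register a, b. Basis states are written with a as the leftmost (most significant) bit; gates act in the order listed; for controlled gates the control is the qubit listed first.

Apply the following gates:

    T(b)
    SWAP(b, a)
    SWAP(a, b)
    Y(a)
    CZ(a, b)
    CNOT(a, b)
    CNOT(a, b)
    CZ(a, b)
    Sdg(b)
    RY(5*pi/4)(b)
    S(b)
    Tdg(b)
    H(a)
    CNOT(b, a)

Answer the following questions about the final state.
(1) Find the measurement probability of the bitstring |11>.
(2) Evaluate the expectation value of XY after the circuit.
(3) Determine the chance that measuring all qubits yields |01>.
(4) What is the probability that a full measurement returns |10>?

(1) The probability of measuring |11> is sqrt(2)/8 + 1/4. Key observation: gates 5-8 undo each other exactly, leaving only the rest of the circuit to track.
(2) The expectation value of XY is -1/2.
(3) Outcome |01> occurs with probability sqrt(2)/8 + 1/4.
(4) The probability of measuring |10> is 1/4 - sqrt(2)/8.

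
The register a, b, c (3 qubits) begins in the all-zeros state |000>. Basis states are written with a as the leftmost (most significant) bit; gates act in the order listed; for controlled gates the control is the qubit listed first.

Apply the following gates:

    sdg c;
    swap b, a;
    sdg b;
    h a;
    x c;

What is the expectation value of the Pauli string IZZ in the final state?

In the final state, IZZ has expectation -1.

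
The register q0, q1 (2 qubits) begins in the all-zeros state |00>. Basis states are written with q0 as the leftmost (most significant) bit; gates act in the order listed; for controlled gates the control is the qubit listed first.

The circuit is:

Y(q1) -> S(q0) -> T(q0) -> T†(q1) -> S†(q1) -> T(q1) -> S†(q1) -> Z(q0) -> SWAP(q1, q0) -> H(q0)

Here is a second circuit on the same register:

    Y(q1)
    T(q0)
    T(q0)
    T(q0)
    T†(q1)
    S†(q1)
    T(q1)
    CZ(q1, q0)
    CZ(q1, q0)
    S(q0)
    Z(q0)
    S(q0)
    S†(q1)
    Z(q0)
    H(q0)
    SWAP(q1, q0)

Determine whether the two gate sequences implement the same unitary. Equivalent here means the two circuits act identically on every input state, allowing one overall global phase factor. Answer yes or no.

No, they are not equivalent — no single phase factor reconciles the two unitaries.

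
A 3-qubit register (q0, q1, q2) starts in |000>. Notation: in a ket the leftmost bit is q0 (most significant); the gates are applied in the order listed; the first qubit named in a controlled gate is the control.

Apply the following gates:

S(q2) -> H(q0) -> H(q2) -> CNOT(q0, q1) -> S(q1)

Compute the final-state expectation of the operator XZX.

The expectation value of XZX is 0.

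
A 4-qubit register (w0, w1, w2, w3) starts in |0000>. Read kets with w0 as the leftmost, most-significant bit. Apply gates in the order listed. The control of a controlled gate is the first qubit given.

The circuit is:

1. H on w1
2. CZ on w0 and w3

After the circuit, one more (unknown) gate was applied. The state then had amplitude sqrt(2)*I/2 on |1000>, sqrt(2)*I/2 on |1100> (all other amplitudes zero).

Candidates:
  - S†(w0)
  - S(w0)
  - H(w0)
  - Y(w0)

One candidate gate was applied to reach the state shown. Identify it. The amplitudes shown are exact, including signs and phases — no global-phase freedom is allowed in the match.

It was Y(w0) that produced the state shown.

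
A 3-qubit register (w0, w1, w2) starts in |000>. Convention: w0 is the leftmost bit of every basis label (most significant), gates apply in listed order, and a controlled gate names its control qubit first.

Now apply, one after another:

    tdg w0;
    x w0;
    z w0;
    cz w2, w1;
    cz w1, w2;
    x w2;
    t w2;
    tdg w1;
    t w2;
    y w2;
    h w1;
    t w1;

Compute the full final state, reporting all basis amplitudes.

The resulting statevector has amplitude -sqrt(2)/2 on |100>, -sqrt(2)*exp(I*pi/4)/2 on |110>, and 0 on every other basis state.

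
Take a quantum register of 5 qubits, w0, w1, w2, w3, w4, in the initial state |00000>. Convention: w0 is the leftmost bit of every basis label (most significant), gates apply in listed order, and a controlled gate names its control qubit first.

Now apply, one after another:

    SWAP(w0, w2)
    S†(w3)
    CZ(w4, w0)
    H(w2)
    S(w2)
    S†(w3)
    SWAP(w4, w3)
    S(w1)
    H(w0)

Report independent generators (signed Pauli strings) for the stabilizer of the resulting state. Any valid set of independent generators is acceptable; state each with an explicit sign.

One valid set of independent stabilizer generators is +XIIII, +IIYII, +IZIII, +IIIZI, +IIIIZ (any independent generating set of the same group is equally correct).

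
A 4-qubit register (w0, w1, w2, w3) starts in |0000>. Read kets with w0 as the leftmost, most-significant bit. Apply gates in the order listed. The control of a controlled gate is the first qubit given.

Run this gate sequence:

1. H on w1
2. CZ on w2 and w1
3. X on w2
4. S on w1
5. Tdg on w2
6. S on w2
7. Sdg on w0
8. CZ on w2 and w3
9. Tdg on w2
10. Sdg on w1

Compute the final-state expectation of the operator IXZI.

The expectation value of IXZI is -1.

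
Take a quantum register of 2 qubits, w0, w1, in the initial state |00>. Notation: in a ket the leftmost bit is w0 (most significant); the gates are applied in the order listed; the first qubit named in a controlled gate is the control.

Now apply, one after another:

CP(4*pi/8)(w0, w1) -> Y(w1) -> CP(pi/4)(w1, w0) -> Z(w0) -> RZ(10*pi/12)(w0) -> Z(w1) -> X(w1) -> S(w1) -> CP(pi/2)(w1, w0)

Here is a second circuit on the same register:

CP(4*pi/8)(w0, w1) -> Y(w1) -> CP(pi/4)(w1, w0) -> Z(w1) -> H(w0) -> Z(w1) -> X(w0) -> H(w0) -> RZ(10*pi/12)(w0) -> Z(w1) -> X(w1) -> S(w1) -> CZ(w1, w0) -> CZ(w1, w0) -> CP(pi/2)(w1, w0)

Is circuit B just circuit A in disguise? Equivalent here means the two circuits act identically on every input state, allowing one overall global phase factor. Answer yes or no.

Yes, they are equivalent — the unitaries differ by at most a global phase.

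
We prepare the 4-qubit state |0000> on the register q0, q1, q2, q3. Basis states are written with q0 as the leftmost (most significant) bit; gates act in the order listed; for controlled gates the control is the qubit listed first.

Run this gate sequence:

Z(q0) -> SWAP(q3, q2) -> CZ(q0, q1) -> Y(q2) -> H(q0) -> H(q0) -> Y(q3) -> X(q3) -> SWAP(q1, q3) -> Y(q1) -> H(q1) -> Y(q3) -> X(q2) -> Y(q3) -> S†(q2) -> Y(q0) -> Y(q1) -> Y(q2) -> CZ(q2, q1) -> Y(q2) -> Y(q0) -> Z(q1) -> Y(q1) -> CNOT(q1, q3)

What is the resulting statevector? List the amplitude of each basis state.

The final amplitudes are -sqrt(2)*I/2 on |0000>, sqrt(2)*I/2 on |0101>, and 0 on every other basis state.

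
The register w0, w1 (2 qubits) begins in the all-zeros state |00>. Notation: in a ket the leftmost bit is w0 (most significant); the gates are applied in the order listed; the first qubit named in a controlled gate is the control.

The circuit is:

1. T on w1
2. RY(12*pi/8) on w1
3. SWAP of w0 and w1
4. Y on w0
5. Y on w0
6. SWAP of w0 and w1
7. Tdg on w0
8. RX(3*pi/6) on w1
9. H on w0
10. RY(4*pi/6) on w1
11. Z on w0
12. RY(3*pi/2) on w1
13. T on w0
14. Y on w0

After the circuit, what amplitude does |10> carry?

The amplitude on |10> is sqrt(3)*(-1 + I)/4. Key observation: gates 3-6 undo each other exactly, leaving only the rest of the circuit to track.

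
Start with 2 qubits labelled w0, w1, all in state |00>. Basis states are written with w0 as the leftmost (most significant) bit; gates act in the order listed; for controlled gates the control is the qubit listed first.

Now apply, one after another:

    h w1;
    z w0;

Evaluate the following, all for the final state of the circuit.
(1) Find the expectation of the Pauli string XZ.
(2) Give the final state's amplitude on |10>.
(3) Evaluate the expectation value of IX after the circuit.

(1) The observable XZ averages to 0.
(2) The amplitude on |10> is 0.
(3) The expectation value of IX is 1.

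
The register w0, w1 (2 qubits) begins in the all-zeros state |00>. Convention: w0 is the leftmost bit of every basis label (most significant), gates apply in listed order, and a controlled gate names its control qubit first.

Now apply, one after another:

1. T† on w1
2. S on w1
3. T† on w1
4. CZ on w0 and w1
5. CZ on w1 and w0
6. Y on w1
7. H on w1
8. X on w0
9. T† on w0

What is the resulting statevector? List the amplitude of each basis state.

After the circuit, the state carries amplitude 0 on |00>, 0 on |01>, sqrt(2)*exp(I*pi/4)/2 on |10>, -sqrt(2)*exp(I*pi/4)/2 on |11>.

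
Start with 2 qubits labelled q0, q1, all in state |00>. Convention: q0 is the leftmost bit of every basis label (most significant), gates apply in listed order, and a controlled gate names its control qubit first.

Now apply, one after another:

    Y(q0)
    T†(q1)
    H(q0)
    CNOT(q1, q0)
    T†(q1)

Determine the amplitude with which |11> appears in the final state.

The final state's coefficient on |11> equals 0.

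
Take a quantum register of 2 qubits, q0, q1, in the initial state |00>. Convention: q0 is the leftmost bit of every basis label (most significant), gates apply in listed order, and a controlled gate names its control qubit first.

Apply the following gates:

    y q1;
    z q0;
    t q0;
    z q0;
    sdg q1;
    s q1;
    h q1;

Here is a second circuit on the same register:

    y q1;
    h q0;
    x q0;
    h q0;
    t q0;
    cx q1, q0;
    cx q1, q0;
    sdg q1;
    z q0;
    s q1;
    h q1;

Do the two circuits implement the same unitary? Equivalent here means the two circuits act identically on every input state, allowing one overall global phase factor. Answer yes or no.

Yes — the two circuits implement the same unitary up to a global phase.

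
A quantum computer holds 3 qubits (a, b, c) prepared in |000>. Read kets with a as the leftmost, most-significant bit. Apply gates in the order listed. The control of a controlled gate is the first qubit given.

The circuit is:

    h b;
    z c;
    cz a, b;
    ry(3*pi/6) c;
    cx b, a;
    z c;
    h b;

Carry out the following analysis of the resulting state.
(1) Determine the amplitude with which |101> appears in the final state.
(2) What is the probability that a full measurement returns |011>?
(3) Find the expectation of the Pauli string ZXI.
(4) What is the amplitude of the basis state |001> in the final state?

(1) The final state's coefficient on |101> equals -sqrt(2)/4.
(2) The probability of measuring |011> is 1/8.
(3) In the final state, ZXI has expectation 1.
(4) The final state's coefficient on |001> equals -sqrt(2)/4.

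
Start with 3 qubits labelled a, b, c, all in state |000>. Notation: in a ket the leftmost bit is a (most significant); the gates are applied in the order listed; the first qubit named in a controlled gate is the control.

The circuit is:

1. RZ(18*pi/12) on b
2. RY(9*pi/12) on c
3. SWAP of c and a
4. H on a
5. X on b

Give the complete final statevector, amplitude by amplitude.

After the circuit, the state carries amplitude sqrt(2)*(-sqrt(sqrt(2) + 2) - sqrt(2 - sqrt(2)))*exp(I*pi/4)/4 on |010>, sqrt(2)*(-sqrt(2 - sqrt(2)) + sqrt(sqrt(2) + 2))*exp(I*pi/4)/4 on |110>, and 0 on every other basis state.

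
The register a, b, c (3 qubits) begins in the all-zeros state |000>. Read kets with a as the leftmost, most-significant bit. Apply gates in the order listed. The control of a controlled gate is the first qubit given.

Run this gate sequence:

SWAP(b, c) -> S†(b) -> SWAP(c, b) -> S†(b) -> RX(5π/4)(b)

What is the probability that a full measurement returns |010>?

A full measurement returns |010> with probability sqrt(2)/4 + 1/2.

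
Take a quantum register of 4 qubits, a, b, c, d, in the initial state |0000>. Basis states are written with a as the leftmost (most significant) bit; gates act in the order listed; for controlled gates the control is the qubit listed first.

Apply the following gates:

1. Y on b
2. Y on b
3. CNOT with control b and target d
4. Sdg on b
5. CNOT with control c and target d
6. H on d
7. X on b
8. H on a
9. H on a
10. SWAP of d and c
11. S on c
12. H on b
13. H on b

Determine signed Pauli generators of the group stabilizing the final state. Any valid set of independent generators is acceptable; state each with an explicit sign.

The stabilizer group can be generated by +IIYI, +ZIII, -IZII, +IIIZ, among other valid generating sets. Key observation: steps 12-13 multiply out to the identity, so the circuit reduces to the remaining gates.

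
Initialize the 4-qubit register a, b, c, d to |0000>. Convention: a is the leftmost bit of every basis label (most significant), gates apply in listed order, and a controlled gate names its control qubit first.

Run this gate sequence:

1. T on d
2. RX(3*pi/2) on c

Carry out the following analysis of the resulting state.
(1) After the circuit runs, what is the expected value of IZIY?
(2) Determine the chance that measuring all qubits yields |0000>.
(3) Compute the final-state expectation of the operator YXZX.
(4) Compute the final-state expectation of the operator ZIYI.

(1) The observable IZIY averages to 0.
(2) Outcome |0000> occurs with probability 1/2.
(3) The expectation value of YXZX is 0.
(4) The observable ZIYI averages to 1.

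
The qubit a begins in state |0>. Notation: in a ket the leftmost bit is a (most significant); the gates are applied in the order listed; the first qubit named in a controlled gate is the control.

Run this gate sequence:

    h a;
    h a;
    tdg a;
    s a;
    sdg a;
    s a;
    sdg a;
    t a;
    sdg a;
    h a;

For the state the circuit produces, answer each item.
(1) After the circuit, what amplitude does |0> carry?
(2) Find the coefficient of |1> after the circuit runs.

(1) The final state's coefficient on |0> equals sqrt(2)/2.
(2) The final state's coefficient on |1> equals sqrt(2)/2.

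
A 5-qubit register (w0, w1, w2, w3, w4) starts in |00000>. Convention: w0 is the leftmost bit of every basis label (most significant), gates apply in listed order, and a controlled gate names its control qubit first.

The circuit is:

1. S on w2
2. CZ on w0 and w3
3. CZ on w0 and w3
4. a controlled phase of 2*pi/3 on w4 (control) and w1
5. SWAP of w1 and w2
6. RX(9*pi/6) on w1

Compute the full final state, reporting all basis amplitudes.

The resulting statevector has amplitude -sqrt(2)/2 on |00000>, -sqrt(2)*I/2 on |01000>, and 0 on every other basis state. Key observation: steps 2-3 multiply out to the identity, so the circuit reduces to the remaining gates.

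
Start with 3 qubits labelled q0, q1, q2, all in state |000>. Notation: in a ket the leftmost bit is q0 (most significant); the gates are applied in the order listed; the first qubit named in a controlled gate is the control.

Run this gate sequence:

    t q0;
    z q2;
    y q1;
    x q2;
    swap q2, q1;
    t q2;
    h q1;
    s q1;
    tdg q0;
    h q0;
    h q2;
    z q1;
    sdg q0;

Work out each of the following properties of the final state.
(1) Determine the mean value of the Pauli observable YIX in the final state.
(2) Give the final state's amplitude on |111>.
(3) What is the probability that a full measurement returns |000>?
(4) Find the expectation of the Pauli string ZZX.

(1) The expectation value of YIX is 1.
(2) The amplitude on |111> is -sqrt(2)*exp(3*I*pi/4)/4.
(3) Outcome |000> occurs with probability 1/8.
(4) The expectation value of ZZX is 0.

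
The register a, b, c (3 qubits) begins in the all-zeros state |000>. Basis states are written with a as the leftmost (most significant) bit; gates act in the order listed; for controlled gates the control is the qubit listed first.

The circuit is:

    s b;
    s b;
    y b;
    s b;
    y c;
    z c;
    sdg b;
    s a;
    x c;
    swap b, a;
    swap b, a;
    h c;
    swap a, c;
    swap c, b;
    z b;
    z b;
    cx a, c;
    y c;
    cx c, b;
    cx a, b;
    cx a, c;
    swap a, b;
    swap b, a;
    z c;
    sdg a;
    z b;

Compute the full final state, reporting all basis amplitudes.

After the circuit, the state carries amplitude -sqrt(2)*I/2 on |000>, sqrt(2)/2 on |100>, and 0 on every other basis state. Key observation: steps 10-11 multiply out to the identity, so the circuit reduces to the remaining gates.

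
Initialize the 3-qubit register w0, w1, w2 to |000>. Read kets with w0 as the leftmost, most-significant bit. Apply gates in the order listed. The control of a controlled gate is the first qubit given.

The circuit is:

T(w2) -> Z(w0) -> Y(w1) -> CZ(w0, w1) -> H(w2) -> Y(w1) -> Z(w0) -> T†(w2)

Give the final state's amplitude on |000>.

|000> carries amplitude sqrt(2)/2 in the final state.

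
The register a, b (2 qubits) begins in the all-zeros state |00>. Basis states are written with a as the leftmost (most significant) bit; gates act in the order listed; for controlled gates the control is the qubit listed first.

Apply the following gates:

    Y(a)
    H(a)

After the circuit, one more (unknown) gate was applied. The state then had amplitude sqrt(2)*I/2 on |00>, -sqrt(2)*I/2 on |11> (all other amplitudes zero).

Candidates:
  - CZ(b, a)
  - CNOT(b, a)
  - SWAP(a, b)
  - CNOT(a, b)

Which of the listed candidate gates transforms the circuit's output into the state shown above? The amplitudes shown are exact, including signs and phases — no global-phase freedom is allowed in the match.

The applied gate was CNOT(a, b).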